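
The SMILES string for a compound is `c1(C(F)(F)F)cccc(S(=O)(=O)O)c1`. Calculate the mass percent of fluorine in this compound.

25.20%

Atom tally by fragment:
  benzene ring core → C:6 H:6
  (− 2 ring H displaced by substituents)
  + CF3 → C:1 F:3
  + SO3H → S:1 O:3 H:1
Element totals:
  C: 7
  H: 5
  F: 3
  O: 3
  S: 1
Molecular formula: C7H5F3O3S.
Molar mass = 226.168 g/mol.
Mass from F: 3 × 18.998 = 56.994 g/mol.
%F = 56.994 / 226.168 × 100 = 25.20%.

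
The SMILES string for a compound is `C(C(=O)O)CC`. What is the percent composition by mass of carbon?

Atom tally by fragment:
  HOOCCH2 → C:2 H:3 O:2
  CH2 → C:1 H:2
  CH3 → C:1 H:3
Element totals:
  C: 4
  H: 8
  O: 2
Molecular formula: C4H8O2.
Molar mass = 88.106 g/mol.
Mass from C: 4 × 12.011 = 48.044 g/mol.
%C = 48.044 / 88.106 × 100 = 54.53%.

54.53%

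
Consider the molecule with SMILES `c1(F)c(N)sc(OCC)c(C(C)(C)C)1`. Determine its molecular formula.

C10H16FNOS

Atom tally by fragment:
  thiophene ring core → C:4 H:4 S:1
  (− 4 ring H displaced by substituents)
  + F → F:1
  + NH2 → N:1 H:2
  + OC2H5 → C:2 H:5 O:1
  + C(CH3)3 → C:4 H:9
Element totals:
  C: 10
  H: 16
  F: 1
  N: 1
  O: 1
  S: 1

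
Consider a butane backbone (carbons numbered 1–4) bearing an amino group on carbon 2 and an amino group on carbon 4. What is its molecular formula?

Atom tally by fragment:
  CH3 → C:1 H:3
  CH(NH2) → C:1 H:3 N:1
  CH2 → C:1 H:2
  CH2NH2 → C:1 H:4 N:1
Element totals:
  C: 4
  H: 12
  N: 2

C4H12N2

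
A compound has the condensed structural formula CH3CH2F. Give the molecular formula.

C2H5F

Atom tally by fragment:
  CH3 → C:1 H:3
  CH2F → C:1 H:2 F:1
Element totals:
  C: 2
  H: 5
  F: 1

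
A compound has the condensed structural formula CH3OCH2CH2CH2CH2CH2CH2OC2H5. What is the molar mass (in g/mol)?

160.26 g/mol

Atom tally by fragment:
  CH3OCH2 → C:2 H:5 O:1
  CH2 → C:1 H:2
  CH2 → C:1 H:2
  CH2 → C:1 H:2
  CH2 → C:1 H:2
  CH2OC2H5 → C:3 H:7 O:1
Element totals:
  C: 9
  H: 20
  O: 2
Molecular formula: C9H20O2.
  M = 9(12.011) + 20(1.008) + 2(15.999)
    = 108.099 + 20.160 + 31.998 = 160.257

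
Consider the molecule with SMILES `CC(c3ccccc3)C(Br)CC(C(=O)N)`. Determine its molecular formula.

Atom tally by fragment:
  CH3 → C:1 H:3
  CH(C6H5) → C:7 H:6
  CH(Br) → C:1 H:1 Br:1
  CH2 → C:1 H:2
  CH2CONH2 → C:2 H:4 O:1 N:1
Element totals:
  C: 12
  H: 16
  Br: 1
  N: 1
  O: 1

C12H16BrNO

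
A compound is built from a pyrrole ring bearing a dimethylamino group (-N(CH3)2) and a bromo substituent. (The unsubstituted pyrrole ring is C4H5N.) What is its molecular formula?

C6H9BrN2

Atom tally by fragment:
  pyrrole ring core → C:4 H:5 N:1
  (− 2 ring H displaced by substituents)
  + N(CH3)2 → N:1 C:2 H:6
  + Br → Br:1
Element totals:
  C: 6
  H: 9
  Br: 1
  N: 2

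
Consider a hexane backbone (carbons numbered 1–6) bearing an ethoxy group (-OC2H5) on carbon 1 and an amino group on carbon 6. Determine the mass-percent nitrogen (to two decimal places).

Atom tally by fragment:
  C2H5OCH2 → C:3 H:7 O:1
  CH2 → C:1 H:2
  CH2 → C:1 H:2
  CH2 → C:1 H:2
  CH2 → C:1 H:2
  CH2NH2 → C:1 H:4 N:1
Element totals:
  C: 8
  H: 19
  N: 1
  O: 1
Molecular formula: C8H19NO.
Molar mass = 145.246 g/mol.
Mass from N: 1 × 14.007 = 14.007 g/mol.
%N = 14.007 / 145.246 × 100 = 9.64%.

9.64%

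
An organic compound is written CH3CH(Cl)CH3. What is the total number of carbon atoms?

Atom tally by fragment:
  CH3 → C:1 H:3
  CH(Cl) → C:1 H:1 Cl:1
  CH3 → C:1 H:3
Element totals:
  C: 3
  H: 7
  Cl: 1

3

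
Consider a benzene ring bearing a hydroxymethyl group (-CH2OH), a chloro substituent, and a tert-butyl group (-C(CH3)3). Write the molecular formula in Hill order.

C11H15ClO

Atom tally by fragment:
  benzene ring core → C:6 H:6
  (− 3 ring H displaced by substituents)
  + CH2OH → C:1 H:3 O:1
  + Cl → Cl:1
  + C(CH3)3 → C:4 H:9
Element totals:
  C: 11
  H: 15
  Cl: 1
  O: 1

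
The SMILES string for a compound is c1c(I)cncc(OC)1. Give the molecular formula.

Atom tally by fragment:
  pyridine ring core → C:5 H:5 N:1
  (− 2 ring H displaced by substituents)
  + I → I:1
  + OCH3 → C:1 H:3 O:1
Element totals:
  C: 6
  H: 6
  I: 1
  N: 1
  O: 1

C6H6INO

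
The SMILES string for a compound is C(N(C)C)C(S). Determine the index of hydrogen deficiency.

0

Atom tally by fragment:
  (CH3)2NCH2 → C:3 H:8 N:1
  CH2SH → C:1 H:3 S:1
Element totals:
  C: 4
  H: 11
  N: 1
  S: 1
Molecular formula: C4H11NS.
DoU = (2C + 2 + N − H − X) / 2 = (2·4 + 2 + 1 − 11 − 0) / 2 = 0.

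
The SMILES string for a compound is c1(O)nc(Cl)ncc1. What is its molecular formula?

C4H3ClN2O

Atom tally by fragment:
  pyrimidine ring core → C:4 H:4 N:2
  (− 2 ring H displaced by substituents)
  + OH → O:1 H:1
  + Cl → Cl:1
Element totals:
  C: 4
  H: 3
  Cl: 1
  N: 2
  O: 1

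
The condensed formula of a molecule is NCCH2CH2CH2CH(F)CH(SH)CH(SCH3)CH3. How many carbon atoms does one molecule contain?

Element totals:
  C: 9
  H: 16
  F: 1
  N: 1
  S: 2

9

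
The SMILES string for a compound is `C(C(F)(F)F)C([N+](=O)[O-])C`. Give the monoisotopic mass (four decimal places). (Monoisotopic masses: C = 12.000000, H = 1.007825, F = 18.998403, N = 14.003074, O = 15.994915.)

Atom tally by fragment:
  F3CCH2 → C:2 H:2 F:3
  CH(NO2) → C:1 H:1 N:1 O:2
  CH3 → C:1 H:3
Element totals:
  C: 4
  H: 6
  F: 3
  N: 1
  O: 2
Molecular formula: C4H6F3NO2.
  M = 4(12.0) + 6(1.007825) + 3(18.998403) + 14.003074 + 2(15.994915)
    = 48.000000 + 6.046950 + 56.995209 + 14.003074 + 31.989830 = 157.035063

157.0351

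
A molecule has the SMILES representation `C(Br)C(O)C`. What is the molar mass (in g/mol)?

138.99 g/mol

Atom tally by fragment:
  BrCH2 → C:1 H:2 Br:1
  CH(OH) → C:1 H:2 O:1
  CH3 → C:1 H:3
Element totals:
  C: 3
  H: 7
  Br: 1
  O: 1
Molecular formula: C3H7BrO.
  M = 3(12.011) + 7(1.008) + 79.904 + 15.999
    = 36.033 + 7.056 + 79.904 + 15.999 = 138.992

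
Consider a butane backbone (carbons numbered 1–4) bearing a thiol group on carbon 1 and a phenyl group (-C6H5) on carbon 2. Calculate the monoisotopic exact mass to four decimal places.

166.0816

Atom tally by fragment:
  HSCH2 → C:1 H:3 S:1
  CH(C6H5) → C:7 H:6
  CH2 → C:1 H:2
  CH3 → C:1 H:3
Element totals:
  C: 10
  H: 14
  S: 1
Molecular formula: C10H14S.
  M = 10(12.0) + 14(1.007825) + 31.972071
    = 120.000000 + 14.109550 + 31.972071 = 166.081621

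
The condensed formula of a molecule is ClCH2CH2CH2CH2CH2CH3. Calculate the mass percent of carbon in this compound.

Atom tally by fragment:
  ClCH2 → C:1 H:2 Cl:1
  CH2 → C:1 H:2
  CH2 → C:1 H:2
  CH2 → C:1 H:2
  CH2 → C:1 H:2
  CH3 → C:1 H:3
Element totals:
  C: 6
  H: 13
  Cl: 1
Molecular formula: C6H13Cl.
Molar mass = 120.620 g/mol.
Mass from C: 6 × 12.011 = 72.066 g/mol.
%C = 72.066 / 120.620 × 100 = 59.75%.

59.75%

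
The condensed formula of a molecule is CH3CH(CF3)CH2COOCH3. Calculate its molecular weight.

170.13 g/mol

Atom tally by fragment:
  CH3 → C:1 H:3
  CH(CF3) → C:2 H:1 F:3
  CH2COOCH3 → C:3 H:5 O:2
Element totals:
  C: 6
  H: 9
  F: 3
  O: 2
Molecular formula: C6H9F3O2.
  M = 6(12.011) + 9(1.008) + 3(18.998) + 2(15.999)
    = 72.066 + 9.072 + 56.994 + 31.998 = 170.130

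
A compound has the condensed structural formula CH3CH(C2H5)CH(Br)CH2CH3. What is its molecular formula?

Element totals:
  C: 7
  H: 15
  Br: 1

C7H15Br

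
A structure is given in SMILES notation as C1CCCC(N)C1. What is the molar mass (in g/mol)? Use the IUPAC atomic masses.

99.18 g/mol

Atom tally by fragment:
  cyclohexane ring core → C:6 H:12
  (− 1 ring H displaced by substituents)
  + NH2 → N:1 H:2
Element totals:
  C: 6
  H: 13
  N: 1
Molecular formula: C6H13N.
  M = 6(12.011) + 13(1.008) + 14.007
    = 72.066 + 13.104 + 14.007 = 99.177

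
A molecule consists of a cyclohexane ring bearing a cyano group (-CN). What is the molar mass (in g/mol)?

109.17 g/mol

Atom tally by fragment:
  cyclohexane ring core → C:6 H:12
  (− 1 ring H displaced by substituents)
  + CN → C:1 N:1
Element totals:
  C: 7
  H: 11
  N: 1
Molecular formula: C7H11N.
  M = 7(12.011) + 11(1.008) + 14.007
    = 84.077 + 11.088 + 14.007 = 109.172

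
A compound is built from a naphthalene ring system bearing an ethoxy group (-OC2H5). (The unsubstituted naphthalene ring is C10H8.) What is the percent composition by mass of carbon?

83.69%

Atom tally by fragment:
  naphthalene ring system core → C:10 H:8
  (− 1 ring H displaced by substituents)
  + OC2H5 → C:2 H:5 O:1
Element totals:
  C: 12
  H: 12
  O: 1
Molecular formula: C12H12O.
Molar mass = 172.227 g/mol.
Mass from C: 12 × 12.011 = 144.132 g/mol.
%C = 144.132 / 172.227 × 100 = 83.69%.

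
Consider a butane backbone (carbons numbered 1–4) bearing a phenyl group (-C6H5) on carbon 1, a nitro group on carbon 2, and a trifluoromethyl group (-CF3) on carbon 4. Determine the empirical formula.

Atom tally by fragment:
  C6H5CH2 → C:7 H:7
  CH(NO2) → C:1 H:1 N:1 O:2
  CH2 → C:1 H:2
  CH2CF3 → C:2 H:2 F:3
Element totals:
  C: 11
  H: 12
  F: 3
  N: 1
  O: 2
Molecular formula: C11H12F3NO2.
gcd of subscripts (11, 3, 12, 1, 2) = 1, so the empirical formula equals the molecular formula.

C11H12F3NO2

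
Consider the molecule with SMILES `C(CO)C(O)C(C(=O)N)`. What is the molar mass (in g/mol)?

133.15 g/mol

Atom tally by fragment:
  HOCH2CH2 → C:2 H:5 O:1
  CH(OH) → C:1 H:2 O:1
  CH2CONH2 → C:2 H:4 O:1 N:1
Element totals:
  C: 5
  H: 11
  N: 1
  O: 3
Molecular formula: C5H11NO3.
  M = 5(12.011) + 11(1.008) + 14.007 + 3(15.999)
    = 60.055 + 11.088 + 14.007 + 47.997 = 133.147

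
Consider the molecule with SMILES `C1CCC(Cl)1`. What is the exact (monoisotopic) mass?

90.0236

Atom tally by fragment:
  cyclobutane ring core → C:4 H:8
  (− 1 ring H displaced by substituents)
  + Cl → Cl:1
Element totals:
  C: 4
  H: 7
  Cl: 1
Molecular formula: C4H7Cl.
  M = 4(12.0) + 7(1.007825) + 34.968853
    = 48.000000 + 7.054775 + 34.968853 = 90.023628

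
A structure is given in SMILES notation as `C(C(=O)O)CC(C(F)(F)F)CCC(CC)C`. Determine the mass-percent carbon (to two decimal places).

Atom tally by fragment:
  HOOCCH2 → C:2 H:3 O:2
  CH2 → C:1 H:2
  CH(CF3) → C:2 H:1 F:3
  CH2 → C:1 H:2
  CH2 → C:1 H:2
  CH(C2H5) → C:3 H:6
  CH3 → C:1 H:3
Element totals:
  C: 11
  H: 19
  F: 3
  O: 2
Molecular formula: C11H19F3O2.
Molar mass = 240.265 g/mol.
Mass from C: 11 × 12.011 = 132.121 g/mol.
%C = 132.121 / 240.265 × 100 = 54.99%.

54.99%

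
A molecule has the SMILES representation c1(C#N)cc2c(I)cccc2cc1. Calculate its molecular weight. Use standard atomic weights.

279.08 g/mol

Atom tally by fragment:
  naphthalene ring system core → C:10 H:8
  (− 2 ring H displaced by substituents)
  + CN → C:1 N:1
  + I → I:1
Element totals:
  C: 11
  H: 6
  I: 1
  N: 1
Molecular formula: C11H6IN.
  M = 11(12.011) + 6(1.008) + 126.904 + 14.007
    = 132.121 + 6.048 + 126.904 + 14.007 = 279.080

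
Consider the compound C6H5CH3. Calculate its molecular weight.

Element totals:
  C: 7
  H: 8
Molecular formula: C7H8.
  M = 7(12.011) + 8(1.008)
    = 84.077 + 8.064 = 92.141

92.14 g/mol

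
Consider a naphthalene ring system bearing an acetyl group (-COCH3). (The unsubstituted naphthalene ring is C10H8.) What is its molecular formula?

Atom tally by fragment:
  naphthalene ring system core → C:10 H:8
  (− 1 ring H displaced by substituents)
  + COCH3 → C:2 H:3 O:1
Element totals:
  C: 12
  H: 10
  O: 1

C12H10O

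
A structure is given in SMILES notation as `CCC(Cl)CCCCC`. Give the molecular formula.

Atom tally by fragment:
  CH3 → C:1 H:3
  CH2 → C:1 H:2
  CH(Cl) → C:1 H:1 Cl:1
  CH2 → C:1 H:2
  CH2 → C:1 H:2
  CH2 → C:1 H:2
  CH2 → C:1 H:2
  CH3 → C:1 H:3
Element totals:
  C: 8
  H: 17
  Cl: 1

C8H17Cl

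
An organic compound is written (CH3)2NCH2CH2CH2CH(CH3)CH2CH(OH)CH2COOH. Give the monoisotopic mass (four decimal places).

217.1678

Element totals:
  C: 11
  H: 23
  N: 1
  O: 3
Molecular formula: C11H23NO3.
  M = 11(12.0) + 23(1.007825) + 14.003074 + 3(15.994915)
    = 132.000000 + 23.179975 + 14.003074 + 47.984745 = 217.167794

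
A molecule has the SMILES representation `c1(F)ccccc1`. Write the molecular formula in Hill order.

C6H5F

Atom tally by fragment:
  benzene ring core → C:6 H:6
  (− 1 ring H displaced by substituents)
  + F → F:1
Element totals:
  C: 6
  H: 5
  F: 1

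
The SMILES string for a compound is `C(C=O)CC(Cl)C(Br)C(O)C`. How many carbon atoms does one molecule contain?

Atom tally by fragment:
  OHCCH2 → C:2 H:3 O:1
  CH2 → C:1 H:2
  CH(Cl) → C:1 H:1 Cl:1
  CH(Br) → C:1 H:1 Br:1
  CH(OH) → C:1 H:2 O:1
  CH3 → C:1 H:3
Element totals:
  C: 7
  H: 12
  Br: 1
  Cl: 1
  O: 2

7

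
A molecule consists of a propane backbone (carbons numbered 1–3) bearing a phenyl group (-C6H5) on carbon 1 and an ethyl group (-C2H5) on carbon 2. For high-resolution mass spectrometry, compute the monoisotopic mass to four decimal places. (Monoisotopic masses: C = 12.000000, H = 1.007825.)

148.1252

Atom tally by fragment:
  C6H5CH2 → C:7 H:7
  CH(C2H5) → C:3 H:6
  CH3 → C:1 H:3
Element totals:
  C: 11
  H: 16
Molecular formula: C11H16.
  M = 11(12.0) + 16(1.007825)
    = 132.000000 + 16.125200 = 148.125200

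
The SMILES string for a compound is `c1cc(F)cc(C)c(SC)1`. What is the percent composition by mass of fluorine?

Atom tally by fragment:
  benzene ring core → C:6 H:6
  (− 3 ring H displaced by substituents)
  + F → F:1
  + CH3 → C:1 H:3
  + SCH3 → C:1 H:3 S:1
Element totals:
  C: 8
  H: 9
  F: 1
  S: 1
Molecular formula: C8H9FS.
Molar mass = 156.218 g/mol.
Mass from F: 1 × 18.998 = 18.998 g/mol.
%F = 18.998 / 156.218 × 100 = 12.16%.

12.16%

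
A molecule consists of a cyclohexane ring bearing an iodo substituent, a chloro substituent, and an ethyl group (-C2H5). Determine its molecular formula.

Atom tally by fragment:
  cyclohexane ring core → C:6 H:12
  (− 3 ring H displaced by substituents)
  + I → I:1
  + Cl → Cl:1
  + C2H5 → C:2 H:5
Element totals:
  C: 8
  H: 14
  Cl: 1
  I: 1

C8H14ClI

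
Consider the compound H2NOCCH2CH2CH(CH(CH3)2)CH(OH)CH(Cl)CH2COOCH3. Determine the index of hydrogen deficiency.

Element totals:
  C: 12
  H: 22
  Cl: 1
  N: 1
  O: 4
Molecular formula: C12H22ClNO4.
DoU = (2C + 2 + N − H − X) / 2 = (2·12 + 2 + 1 − 22 − 1) / 2 = 2.

2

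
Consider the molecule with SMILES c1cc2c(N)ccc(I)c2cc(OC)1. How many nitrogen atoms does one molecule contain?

Atom tally by fragment:
  naphthalene ring system core → C:10 H:8
  (− 3 ring H displaced by substituents)
  + NH2 → N:1 H:2
  + I → I:1
  + OCH3 → C:1 H:3 O:1
Element totals:
  C: 11
  H: 10
  I: 1
  N: 1
  O: 1

1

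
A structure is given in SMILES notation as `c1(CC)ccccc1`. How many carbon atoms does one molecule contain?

Atom tally by fragment:
  benzene ring core → C:6 H:6
  (− 1 ring H displaced by substituents)
  + C2H5 → C:2 H:5
Element totals:
  C: 8
  H: 10

8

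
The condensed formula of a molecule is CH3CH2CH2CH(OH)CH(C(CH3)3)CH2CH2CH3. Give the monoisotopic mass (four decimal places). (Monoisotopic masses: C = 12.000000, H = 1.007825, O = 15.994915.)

186.1984

Element totals:
  C: 12
  H: 26
  O: 1
Molecular formula: C12H26O.
  M = 12(12.0) + 26(1.007825) + 15.994915
    = 144.000000 + 26.203450 + 15.994915 = 186.198365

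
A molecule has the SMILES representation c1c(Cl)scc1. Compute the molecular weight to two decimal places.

118.58 g/mol

Atom tally by fragment:
  thiophene ring core → C:4 H:4 S:1
  (− 1 ring H displaced by substituents)
  + Cl → Cl:1
Element totals:
  C: 4
  H: 3
  Cl: 1
  S: 1
Molecular formula: C4H3ClS.
  M = 4(12.011) + 3(1.008) + 35.45 + 32.06
    = 48.044 + 3.024 + 35.450 + 32.060 = 118.578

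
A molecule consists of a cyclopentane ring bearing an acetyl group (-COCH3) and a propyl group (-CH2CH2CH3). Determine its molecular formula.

Atom tally by fragment:
  cyclopentane ring core → C:5 H:10
  (− 2 ring H displaced by substituents)
  + COCH3 → C:2 H:3 O:1
  + CH2CH2CH3 → C:3 H:7
Element totals:
  C: 10
  H: 18
  O: 1

C10H18O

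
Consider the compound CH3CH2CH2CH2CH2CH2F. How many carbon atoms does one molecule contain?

6

Element totals:
  C: 6
  H: 13
  F: 1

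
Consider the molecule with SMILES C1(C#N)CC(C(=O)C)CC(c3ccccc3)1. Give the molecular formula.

C14H15NO

Atom tally by fragment:
  cyclopentane ring core → C:5 H:10
  (− 3 ring H displaced by substituents)
  + CN → C:1 N:1
  + COCH3 → C:2 H:3 O:1
  + C6H5 → C:6 H:5
Element totals:
  C: 14
  H: 15
  N: 1
  O: 1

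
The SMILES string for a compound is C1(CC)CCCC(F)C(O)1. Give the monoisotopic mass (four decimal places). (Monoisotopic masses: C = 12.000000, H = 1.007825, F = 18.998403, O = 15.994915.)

Atom tally by fragment:
  cyclohexane ring core → C:6 H:12
  (− 3 ring H displaced by substituents)
  + C2H5 → C:2 H:5
  + F → F:1
  + OH → O:1 H:1
Element totals:
  C: 8
  H: 15
  F: 1
  O: 1
Molecular formula: C8H15FO.
  M = 8(12.0) + 15(1.007825) + 18.998403 + 15.994915
    = 96.000000 + 15.117375 + 18.998403 + 15.994915 = 146.110693

146.1107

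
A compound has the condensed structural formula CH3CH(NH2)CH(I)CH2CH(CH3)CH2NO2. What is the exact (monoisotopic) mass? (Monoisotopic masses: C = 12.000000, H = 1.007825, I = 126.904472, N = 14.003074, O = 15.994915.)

Atom tally by fragment:
  CH3 → C:1 H:3
  CH(NH2) → C:1 H:3 N:1
  CH(I) → C:1 H:1 I:1
  CH2 → C:1 H:2
  CH(CH3) → C:2 H:4
  CH2NO2 → C:1 H:2 N:1 O:2
Element totals:
  C: 7
  H: 15
  I: 1
  N: 2
  O: 2
Molecular formula: C7H15IN2O2.
  M = 7(12.0) + 15(1.007825) + 126.904472 + 2(14.003074) + 2(15.994915)
    = 84.000000 + 15.117375 + 126.904472 + 28.006148 + 31.989830 = 286.017825

286.0178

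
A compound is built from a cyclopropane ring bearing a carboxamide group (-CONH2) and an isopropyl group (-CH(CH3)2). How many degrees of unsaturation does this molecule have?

2

Atom tally by fragment:
  cyclopropane ring core → C:3 H:6
  (− 2 ring H displaced by substituents)
  + CONH2 → C:1 H:2 O:1 N:1
  + CH(CH3)2 → C:3 H:7
Element totals:
  C: 7
  H: 13
  N: 1
  O: 1
Molecular formula: C7H13NO.
DoU = (2C + 2 + N − H − X) / 2 = (2·7 + 2 + 1 − 13 − 0) / 2 = 2.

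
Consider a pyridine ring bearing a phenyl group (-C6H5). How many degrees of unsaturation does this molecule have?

Atom tally by fragment:
  pyridine ring core → C:5 H:5 N:1
  (− 1 ring H displaced by substituents)
  + C6H5 → C:6 H:5
Element totals:
  C: 11
  H: 9
  N: 1
Molecular formula: C11H9N.
DoU = (2C + 2 + N − H − X) / 2 = (2·11 + 2 + 1 − 9 − 0) / 2 = 8.

8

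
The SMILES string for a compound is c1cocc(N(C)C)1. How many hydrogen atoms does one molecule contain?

9

Atom tally by fragment:
  furan ring core → C:4 H:4 O:1
  (− 1 ring H displaced by substituents)
  + N(CH3)2 → N:1 C:2 H:6
Element totals:
  C: 6
  H: 9
  N: 1
  O: 1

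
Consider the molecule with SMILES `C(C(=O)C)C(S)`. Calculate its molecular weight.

Atom tally by fragment:
  CH3COCH2 → C:3 H:5 O:1
  CH2SH → C:1 H:3 S:1
Element totals:
  C: 4
  H: 8
  O: 1
  S: 1
Molecular formula: C4H8OS.
  M = 4(12.011) + 8(1.008) + 15.999 + 32.06
    = 48.044 + 8.064 + 15.999 + 32.060 = 104.167

104.17 g/mol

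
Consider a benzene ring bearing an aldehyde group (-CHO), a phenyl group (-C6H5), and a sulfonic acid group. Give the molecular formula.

C13H10O4S

Atom tally by fragment:
  benzene ring core → C:6 H:6
  (− 3 ring H displaced by substituents)
  + CHO → C:1 H:1 O:1
  + C6H5 → C:6 H:5
  + SO3H → S:1 O:3 H:1
Element totals:
  C: 13
  H: 10
  O: 4
  S: 1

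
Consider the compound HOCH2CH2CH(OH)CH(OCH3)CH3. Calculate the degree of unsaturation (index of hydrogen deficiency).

Atom tally by fragment:
  HOCH2CH2 → C:2 H:5 O:1
  CH(OH) → C:1 H:2 O:1
  CH(OCH3) → C:2 H:4 O:1
  CH3 → C:1 H:3
Element totals:
  C: 6
  H: 14
  O: 3
Molecular formula: C6H14O3.
DoU = (2C + 2 + N − H − X) / 2 = (2·6 + 2 + 0 − 14 − 0) / 2 = 0.

0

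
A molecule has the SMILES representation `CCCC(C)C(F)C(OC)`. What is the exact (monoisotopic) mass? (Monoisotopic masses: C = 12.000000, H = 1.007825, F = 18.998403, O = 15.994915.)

Atom tally by fragment:
  CH3 → C:1 H:3
  CH2 → C:1 H:2
  CH2 → C:1 H:2
  CH(CH3) → C:2 H:4
  CH(F) → C:1 H:1 F:1
  CH2OCH3 → C:2 H:5 O:1
Element totals:
  C: 8
  H: 17
  F: 1
  O: 1
Molecular formula: C8H17FO.
  M = 8(12.0) + 17(1.007825) + 18.998403 + 15.994915
    = 96.000000 + 17.133025 + 18.998403 + 15.994915 = 148.126343

148.1263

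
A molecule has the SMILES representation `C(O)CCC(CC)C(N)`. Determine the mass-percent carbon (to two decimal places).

64.07%

Atom tally by fragment:
  HOCH2 → C:1 H:3 O:1
  CH2 → C:1 H:2
  CH2 → C:1 H:2
  CH(C2H5) → C:3 H:6
  CH2NH2 → C:1 H:4 N:1
Element totals:
  C: 7
  H: 17
  N: 1
  O: 1
Molecular formula: C7H17NO.
Molar mass = 131.219 g/mol.
Mass from C: 7 × 12.011 = 84.077 g/mol.
%C = 84.077 / 131.219 × 100 = 64.07%.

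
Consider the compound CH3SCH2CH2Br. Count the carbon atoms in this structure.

3

Atom tally by fragment:
  CH3SCH2 → C:2 H:5 S:1
  CH2Br → C:1 H:2 Br:1
Element totals:
  C: 3
  H: 7
  Br: 1
  S: 1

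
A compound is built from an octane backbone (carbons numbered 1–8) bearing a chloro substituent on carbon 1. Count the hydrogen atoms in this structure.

Atom tally by fragment:
  ClCH2 → C:1 H:2 Cl:1
  CH2 → C:1 H:2
  CH2 → C:1 H:2
  CH2 → C:1 H:2
  CH2 → C:1 H:2
  CH2 → C:1 H:2
  CH2 → C:1 H:2
  CH3 → C:1 H:3
Element totals:
  C: 8
  H: 17
  Cl: 1

17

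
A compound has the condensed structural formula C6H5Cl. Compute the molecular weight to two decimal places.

Element totals:
  C: 6
  H: 5
  Cl: 1
Molecular formula: C6H5Cl.
  M = 6(12.011) + 5(1.008) + 35.45
    = 72.066 + 5.040 + 35.450 = 112.556

112.56 g/mol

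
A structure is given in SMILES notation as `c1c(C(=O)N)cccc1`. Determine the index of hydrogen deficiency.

Atom tally by fragment:
  benzene ring core → C:6 H:6
  (− 1 ring H displaced by substituents)
  + CONH2 → C:1 H:2 O:1 N:1
Element totals:
  C: 7
  H: 7
  N: 1
  O: 1
Molecular formula: C7H7NO.
DoU = (2C + 2 + N − H − X) / 2 = (2·7 + 2 + 1 − 7 − 0) / 2 = 5.

5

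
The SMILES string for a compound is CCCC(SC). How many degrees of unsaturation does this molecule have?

0

Atom tally by fragment:
  CH3 → C:1 H:3
  CH2 → C:1 H:2
  CH2 → C:1 H:2
  CH2SCH3 → C:2 H:5 S:1
Element totals:
  C: 5
  H: 12
  S: 1
Molecular formula: C5H12S.
DoU = (2C + 2 + N − H − X) / 2 = (2·5 + 2 + 0 − 12 − 0) / 2 = 0.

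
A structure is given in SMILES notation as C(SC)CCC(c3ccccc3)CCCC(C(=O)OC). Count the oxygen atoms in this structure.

2

Atom tally by fragment:
  CH3SCH2 → C:2 H:5 S:1
  CH2 → C:1 H:2
  CH2 → C:1 H:2
  CH(C6H5) → C:7 H:6
  CH2 → C:1 H:2
  CH2 → C:1 H:2
  CH2 → C:1 H:2
  CH2COOCH3 → C:3 H:5 O:2
Element totals:
  C: 17
  H: 26
  O: 2
  S: 1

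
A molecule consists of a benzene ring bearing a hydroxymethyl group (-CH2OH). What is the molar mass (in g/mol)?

108.14 g/mol

Atom tally by fragment:
  benzene ring core → C:6 H:6
  (− 1 ring H displaced by substituents)
  + CH2OH → C:1 H:3 O:1
Element totals:
  C: 7
  H: 8
  O: 1
Molecular formula: C7H8O.
  M = 7(12.011) + 8(1.008) + 15.999
    = 84.077 + 8.064 + 15.999 = 108.140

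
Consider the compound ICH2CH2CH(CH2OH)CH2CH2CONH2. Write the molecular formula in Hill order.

Atom tally by fragment:
  ICH2 → C:1 H:2 I:1
  CH2 → C:1 H:2
  CH(CH2OH) → C:2 H:4 O:1
  CH2 → C:1 H:2
  CH2CONH2 → C:2 H:4 O:1 N:1
Element totals:
  C: 7
  H: 14
  I: 1
  N: 1
  O: 2

C7H14INO2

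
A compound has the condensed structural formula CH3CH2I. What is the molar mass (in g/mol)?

155.97 g/mol

Atom tally by fragment:
  CH3 → C:1 H:3
  CH2I → C:1 H:2 I:1
Element totals:
  C: 2
  H: 5
  I: 1
Molecular formula: C2H5I.
  M = 2(12.011) + 5(1.008) + 126.904
    = 24.022 + 5.040 + 126.904 = 155.966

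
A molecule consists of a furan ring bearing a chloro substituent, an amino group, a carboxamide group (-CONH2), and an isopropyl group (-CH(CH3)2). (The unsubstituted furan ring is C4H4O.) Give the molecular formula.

Atom tally by fragment:
  furan ring core → C:4 H:4 O:1
  (− 4 ring H displaced by substituents)
  + Cl → Cl:1
  + NH2 → N:1 H:2
  + CONH2 → C:1 H:2 O:1 N:1
  + CH(CH3)2 → C:3 H:7
Element totals:
  C: 8
  H: 11
  Cl: 1
  N: 2
  O: 2

C8H11ClN2O2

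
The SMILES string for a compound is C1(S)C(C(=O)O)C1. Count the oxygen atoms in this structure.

Atom tally by fragment:
  cyclopropane ring core → C:3 H:6
  (− 2 ring H displaced by substituents)
  + SH → S:1 H:1
  + COOH → C:1 H:1 O:2
Element totals:
  C: 4
  H: 6
  O: 2
  S: 1

2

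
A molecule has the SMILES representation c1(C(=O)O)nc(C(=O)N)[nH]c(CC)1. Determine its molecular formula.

Atom tally by fragment:
  imidazole ring core → C:3 H:4 N:2
  (− 3 ring H displaced by substituents)
  + COOH → C:1 H:1 O:2
  + CONH2 → C:1 H:2 O:1 N:1
  + C2H5 → C:2 H:5
Element totals:
  C: 7
  H: 9
  N: 3
  O: 3

C7H9N3O3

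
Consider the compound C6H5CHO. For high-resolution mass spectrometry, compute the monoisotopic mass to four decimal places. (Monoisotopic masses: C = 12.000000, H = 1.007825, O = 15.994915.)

Element totals:
  C: 7
  H: 6
  O: 1
Molecular formula: C7H6O.
  M = 7(12.0) + 6(1.007825) + 15.994915
    = 84.000000 + 6.046950 + 15.994915 = 106.041865

106.0419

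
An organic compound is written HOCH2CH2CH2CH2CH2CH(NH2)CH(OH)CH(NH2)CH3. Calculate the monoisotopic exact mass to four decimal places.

Atom tally by fragment:
  HOCH2CH2 → C:2 H:5 O:1
  CH2 → C:1 H:2
  CH2 → C:1 H:2
  CH2 → C:1 H:2
  CH(NH2) → C:1 H:3 N:1
  CH(OH) → C:1 H:2 O:1
  CH(NH2) → C:1 H:3 N:1
  CH3 → C:1 H:3
Element totals:
  C: 9
  H: 22
  N: 2
  O: 2
Molecular formula: C9H22N2O2.
  M = 9(12.0) + 22(1.007825) + 2(14.003074) + 2(15.994915)
    = 108.000000 + 22.172150 + 28.006148 + 31.989830 = 190.168128

190.1681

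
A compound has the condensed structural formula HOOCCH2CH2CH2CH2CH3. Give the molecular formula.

C6H12O2

Element totals:
  C: 6
  H: 12
  O: 2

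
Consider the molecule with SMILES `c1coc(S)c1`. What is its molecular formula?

C4H4OS

Atom tally by fragment:
  furan ring core → C:4 H:4 O:1
  (− 1 ring H displaced by substituents)
  + SH → S:1 H:1
Element totals:
  C: 4
  H: 4
  O: 1
  S: 1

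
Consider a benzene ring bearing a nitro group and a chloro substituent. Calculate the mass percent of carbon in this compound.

45.74%

Atom tally by fragment:
  benzene ring core → C:6 H:6
  (− 2 ring H displaced by substituents)
  + NO2 → N:1 O:2
  + Cl → Cl:1
Element totals:
  C: 6
  H: 4
  Cl: 1
  N: 1
  O: 2
Molecular formula: C6H4ClNO2.
Molar mass = 157.553 g/mol.
Mass from C: 6 × 12.011 = 72.066 g/mol.
%C = 72.066 / 157.553 × 100 = 45.74%.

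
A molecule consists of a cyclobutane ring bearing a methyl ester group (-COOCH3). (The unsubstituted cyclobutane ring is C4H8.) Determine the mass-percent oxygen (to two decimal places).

Atom tally by fragment:
  cyclobutane ring core → C:4 H:8
  (− 1 ring H displaced by substituents)
  + COOCH3 → C:2 H:3 O:2
Element totals:
  C: 6
  H: 10
  O: 2
Molecular formula: C6H10O2.
Molar mass = 114.144 g/mol.
Mass from O: 2 × 15.999 = 31.998 g/mol.
%O = 31.998 / 114.144 × 100 = 28.03%.

28.03%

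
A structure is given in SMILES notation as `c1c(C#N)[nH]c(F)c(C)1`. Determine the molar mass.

Atom tally by fragment:
  pyrrole ring core → C:4 H:5 N:1
  (− 3 ring H displaced by substituents)
  + CN → C:1 N:1
  + F → F:1
  + CH3 → C:1 H:3
Element totals:
  C: 6
  H: 5
  F: 1
  N: 2
Molecular formula: C6H5FN2.
  M = 6(12.011) + 5(1.008) + 18.998 + 2(14.007)
    = 72.066 + 5.040 + 18.998 + 28.014 = 124.118

124.12 g/mol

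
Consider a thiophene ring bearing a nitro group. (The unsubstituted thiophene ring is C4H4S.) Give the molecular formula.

Atom tally by fragment:
  thiophene ring core → C:4 H:4 S:1
  (− 1 ring H displaced by substituents)
  + NO2 → N:1 O:2
Element totals:
  C: 4
  H: 3
  N: 1
  O: 2
  S: 1

C4H3NO2S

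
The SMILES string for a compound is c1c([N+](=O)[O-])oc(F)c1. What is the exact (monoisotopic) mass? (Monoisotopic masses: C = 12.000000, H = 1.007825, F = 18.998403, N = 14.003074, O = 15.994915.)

Atom tally by fragment:
  furan ring core → C:4 H:4 O:1
  (− 2 ring H displaced by substituents)
  + NO2 → N:1 O:2
  + F → F:1
Element totals:
  C: 4
  H: 2
  F: 1
  N: 1
  O: 3
Molecular formula: C4H2FNO3.
  M = 4(12.0) + 2(1.007825) + 18.998403 + 14.003074 + 3(15.994915)
    = 48.000000 + 2.015650 + 18.998403 + 14.003074 + 47.984745 = 131.001872

131.0019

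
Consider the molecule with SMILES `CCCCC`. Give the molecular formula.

Atom tally by fragment:
  CH3 → C:1 H:3
  CH2 → C:1 H:2
  CH2 → C:1 H:2
  CH2 → C:1 H:2
  CH3 → C:1 H:3
Element totals:
  C: 5
  H: 12

C5H12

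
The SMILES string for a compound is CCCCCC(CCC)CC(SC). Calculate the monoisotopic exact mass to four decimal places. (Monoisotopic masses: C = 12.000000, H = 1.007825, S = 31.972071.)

Atom tally by fragment:
  CH3 → C:1 H:3
  CH2 → C:1 H:2
  CH2 → C:1 H:2
  CH2 → C:1 H:2
  CH2 → C:1 H:2
  CH(CH2CH2CH3) → C:4 H:8
  CH2 → C:1 H:2
  CH2SCH3 → C:2 H:5 S:1
Element totals:
  C: 12
  H: 26
  S: 1
Molecular formula: C12H26S.
  M = 12(12.0) + 26(1.007825) + 31.972071
    = 144.000000 + 26.203450 + 31.972071 = 202.175521

202.1755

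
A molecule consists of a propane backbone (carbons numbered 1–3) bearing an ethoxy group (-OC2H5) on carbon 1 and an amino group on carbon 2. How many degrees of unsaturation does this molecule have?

Atom tally by fragment:
  C2H5OCH2 → C:3 H:7 O:1
  CH(NH2) → C:1 H:3 N:1
  CH3 → C:1 H:3
Element totals:
  C: 5
  H: 13
  N: 1
  O: 1
Molecular formula: C5H13NO.
DoU = (2C + 2 + N − H − X) / 2 = (2·5 + 2 + 1 − 13 − 0) / 2 = 0.

0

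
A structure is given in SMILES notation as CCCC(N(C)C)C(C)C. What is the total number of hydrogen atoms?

Atom tally by fragment:
  CH3 → C:1 H:3
  CH2 → C:1 H:2
  CH2 → C:1 H:2
  CH(N(CH3)2) → C:3 H:7 N:1
  CH(CH3) → C:2 H:4
  CH3 → C:1 H:3
Element totals:
  C: 9
  H: 21
  N: 1

21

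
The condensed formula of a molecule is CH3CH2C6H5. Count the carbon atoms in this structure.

Atom tally by fragment:
  CH3 → C:1 H:3
  CH2C6H5 → C:7 H:7
Element totals:
  C: 8
  H: 10

8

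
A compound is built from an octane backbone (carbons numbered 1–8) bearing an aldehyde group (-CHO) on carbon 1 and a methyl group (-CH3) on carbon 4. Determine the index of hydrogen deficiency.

Atom tally by fragment:
  OHCCH2 → C:2 H:3 O:1
  CH2 → C:1 H:2
  CH2 → C:1 H:2
  CH(CH3) → C:2 H:4
  CH2 → C:1 H:2
  CH2 → C:1 H:2
  CH2 → C:1 H:2
  CH3 → C:1 H:3
Element totals:
  C: 10
  H: 20
  O: 1
Molecular formula: C10H20O.
DoU = (2C + 2 + N − H − X) / 2 = (2·10 + 2 + 0 − 20 − 0) / 2 = 1.

1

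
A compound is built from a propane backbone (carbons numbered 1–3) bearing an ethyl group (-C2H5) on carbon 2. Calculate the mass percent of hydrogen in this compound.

Atom tally by fragment:
  CH3 → C:1 H:3
  CH(C2H5) → C:3 H:6
  CH3 → C:1 H:3
Element totals:
  C: 5
  H: 12
Molecular formula: C5H12.
Molar mass = 72.151 g/mol.
Mass from H: 12 × 1.008 = 12.096 g/mol.
%H = 12.096 / 72.151 × 100 = 16.76%.

16.76%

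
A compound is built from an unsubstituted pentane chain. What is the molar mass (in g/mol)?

Atom tally by fragment:
  CH3 → C:1 H:3
  CH2 → C:1 H:2
  CH2 → C:1 H:2
  CH2 → C:1 H:2
  CH3 → C:1 H:3
Element totals:
  C: 5
  H: 12
Molecular formula: C5H12.
  M = 5(12.011) + 12(1.008)
    = 60.055 + 12.096 = 72.151

72.15 g/mol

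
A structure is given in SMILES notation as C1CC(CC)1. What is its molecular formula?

C5H10

Atom tally by fragment:
  cyclopropane ring core → C:3 H:6
  (− 1 ring H displaced by substituents)
  + C2H5 → C:2 H:5
Element totals:
  C: 5
  H: 10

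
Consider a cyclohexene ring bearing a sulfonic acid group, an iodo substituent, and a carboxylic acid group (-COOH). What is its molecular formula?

Atom tally by fragment:
  cyclohexene ring core → C:6 H:10
  (− 3 ring H displaced by substituents)
  + SO3H → S:1 O:3 H:1
  + I → I:1
  + COOH → C:1 H:1 O:2
Element totals:
  C: 7
  H: 9
  I: 1
  O: 5
  S: 1

C7H9IO5S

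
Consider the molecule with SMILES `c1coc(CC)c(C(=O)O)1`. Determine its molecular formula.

C7H8O3

Atom tally by fragment:
  furan ring core → C:4 H:4 O:1
  (− 2 ring H displaced by substituents)
  + C2H5 → C:2 H:5
  + COOH → C:1 H:1 O:2
Element totals:
  C: 7
  H: 8
  O: 3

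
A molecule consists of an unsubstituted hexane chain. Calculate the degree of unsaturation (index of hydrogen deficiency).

Atom tally by fragment:
  CH3 → C:1 H:3
  CH2 → C:1 H:2
  CH2 → C:1 H:2
  CH2 → C:1 H:2
  CH2 → C:1 H:2
  CH3 → C:1 H:3
Element totals:
  C: 6
  H: 14
Molecular formula: C6H14.
DoU = (2C + 2 + N − H − X) / 2 = (2·6 + 2 + 0 − 14 − 0) / 2 = 0.

0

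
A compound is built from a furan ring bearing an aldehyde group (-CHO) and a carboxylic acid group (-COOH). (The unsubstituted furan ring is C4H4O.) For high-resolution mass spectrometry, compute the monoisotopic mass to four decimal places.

Atom tally by fragment:
  furan ring core → C:4 H:4 O:1
  (− 2 ring H displaced by substituents)
  + CHO → C:1 H:1 O:1
  + COOH → C:1 H:1 O:2
Element totals:
  C: 6
  H: 4
  O: 4
Molecular formula: C6H4O4.
  M = 6(12.0) + 4(1.007825) + 4(15.994915)
    = 72.000000 + 4.031300 + 63.979660 = 140.010960

140.0110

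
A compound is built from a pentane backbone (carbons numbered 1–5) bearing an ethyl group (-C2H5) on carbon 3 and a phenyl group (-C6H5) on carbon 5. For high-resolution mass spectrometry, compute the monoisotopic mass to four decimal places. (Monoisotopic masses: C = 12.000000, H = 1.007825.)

176.1565

Atom tally by fragment:
  CH3 → C:1 H:3
  CH2 → C:1 H:2
  CH(C2H5) → C:3 H:6
  CH2 → C:1 H:2
  CH2C6H5 → C:7 H:7
Element totals:
  C: 13
  H: 20
Molecular formula: C13H20.
  M = 13(12.0) + 20(1.007825)
    = 156.000000 + 20.156500 = 176.156500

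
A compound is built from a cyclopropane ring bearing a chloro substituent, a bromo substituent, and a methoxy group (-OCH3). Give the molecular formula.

Atom tally by fragment:
  cyclopropane ring core → C:3 H:6
  (− 3 ring H displaced by substituents)
  + Cl → Cl:1
  + Br → Br:1
  + OCH3 → C:1 H:3 O:1
Element totals:
  C: 4
  H: 6
  Br: 1
  Cl: 1
  O: 1

C4H6BrClO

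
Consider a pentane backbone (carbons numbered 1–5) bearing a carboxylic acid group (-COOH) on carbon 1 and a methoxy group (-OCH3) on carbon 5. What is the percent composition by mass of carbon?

Atom tally by fragment:
  HOOCCH2 → C:2 H:3 O:2
  CH2 → C:1 H:2
  CH2 → C:1 H:2
  CH2 → C:1 H:2
  CH2OCH3 → C:2 H:5 O:1
Element totals:
  C: 7
  H: 14
  O: 3
Molecular formula: C7H14O3.
Molar mass = 146.186 g/mol.
Mass from C: 7 × 12.011 = 84.077 g/mol.
%C = 84.077 / 146.186 × 100 = 57.51%.

57.51%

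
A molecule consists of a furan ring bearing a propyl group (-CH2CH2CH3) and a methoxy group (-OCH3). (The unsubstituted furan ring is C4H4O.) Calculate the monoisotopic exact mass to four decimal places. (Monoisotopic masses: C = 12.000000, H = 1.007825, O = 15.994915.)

140.0837

Atom tally by fragment:
  furan ring core → C:4 H:4 O:1
  (− 2 ring H displaced by substituents)
  + CH2CH2CH3 → C:3 H:7
  + OCH3 → C:1 H:3 O:1
Element totals:
  C: 8
  H: 12
  O: 2
Molecular formula: C8H12O2.
  M = 8(12.0) + 12(1.007825) + 2(15.994915)
    = 96.000000 + 12.093900 + 31.989830 = 140.083730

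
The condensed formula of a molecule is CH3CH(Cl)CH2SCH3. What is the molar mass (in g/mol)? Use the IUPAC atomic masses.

Element totals:
  C: 4
  H: 9
  Cl: 1
  S: 1
Molecular formula: C4H9ClS.
  M = 4(12.011) + 9(1.008) + 35.45 + 32.06
    = 48.044 + 9.072 + 35.450 + 32.060 = 124.626

124.63 g/mol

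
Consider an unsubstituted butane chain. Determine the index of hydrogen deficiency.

0

Atom tally by fragment:
  CH3 → C:1 H:3
  CH2 → C:1 H:2
  CH2 → C:1 H:2
  CH3 → C:1 H:3
Element totals:
  C: 4
  H: 10
Molecular formula: C4H10.
DoU = (2C + 2 + N − H − X) / 2 = (2·4 + 2 + 0 − 10 − 0) / 2 = 0.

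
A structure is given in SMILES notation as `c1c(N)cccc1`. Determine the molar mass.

93.13 g/mol

Atom tally by fragment:
  benzene ring core → C:6 H:6
  (− 1 ring H displaced by substituents)
  + NH2 → N:1 H:2
Element totals:
  C: 6
  H: 7
  N: 1
Molecular formula: C6H7N.
  M = 6(12.011) + 7(1.008) + 14.007
    = 72.066 + 7.056 + 14.007 = 93.129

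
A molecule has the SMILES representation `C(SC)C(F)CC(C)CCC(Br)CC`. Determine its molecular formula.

Atom tally by fragment:
  CH3SCH2 → C:2 H:5 S:1
  CH(F) → C:1 H:1 F:1
  CH2 → C:1 H:2
  CH(CH3) → C:2 H:4
  CH2 → C:1 H:2
  CH2 → C:1 H:2
  CH(Br) → C:1 H:1 Br:1
  CH2 → C:1 H:2
  CH3 → C:1 H:3
Element totals:
  C: 11
  H: 22
  Br: 1
  F: 1
  S: 1

C11H22BrFS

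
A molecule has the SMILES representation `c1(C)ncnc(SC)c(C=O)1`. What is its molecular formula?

C7H8N2OS

Atom tally by fragment:
  pyrimidine ring core → C:4 H:4 N:2
  (− 3 ring H displaced by substituents)
  + CH3 → C:1 H:3
  + SCH3 → C:1 H:3 S:1
  + CHO → C:1 H:1 O:1
Element totals:
  C: 7
  H: 8
  N: 2
  O: 1
  S: 1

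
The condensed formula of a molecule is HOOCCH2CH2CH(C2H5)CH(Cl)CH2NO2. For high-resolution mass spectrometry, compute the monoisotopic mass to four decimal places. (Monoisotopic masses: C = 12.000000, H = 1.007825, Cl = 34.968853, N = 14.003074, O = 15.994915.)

223.0611

Element totals:
  C: 8
  H: 14
  Cl: 1
  N: 1
  O: 4
Molecular formula: C8H14ClNO4.
  M = 8(12.0) + 14(1.007825) + 34.968853 + 14.003074 + 4(15.994915)
    = 96.000000 + 14.109550 + 34.968853 + 14.003074 + 63.979660 = 223.061137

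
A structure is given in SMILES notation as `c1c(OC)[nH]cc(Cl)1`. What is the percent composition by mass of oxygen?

12.16%

Atom tally by fragment:
  pyrrole ring core → C:4 H:5 N:1
  (− 2 ring H displaced by substituents)
  + OCH3 → C:1 H:3 O:1
  + Cl → Cl:1
Element totals:
  C: 5
  H: 6
  Cl: 1
  N: 1
  O: 1
Molecular formula: C5H6ClNO.
Molar mass = 131.559 g/mol.
Mass from O: 1 × 15.999 = 15.999 g/mol.
%O = 15.999 / 131.559 × 100 = 12.16%.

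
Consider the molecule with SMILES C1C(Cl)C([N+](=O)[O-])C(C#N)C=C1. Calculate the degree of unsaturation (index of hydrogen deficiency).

5

Atom tally by fragment:
  cyclohexene ring core → C:6 H:10
  (− 3 ring H displaced by substituents)
  + Cl → Cl:1
  + NO2 → N:1 O:2
  + CN → C:1 N:1
Element totals:
  C: 7
  H: 7
  Cl: 1
  N: 2
  O: 2
Molecular formula: C7H7ClN2O2.
DoU = (2C + 2 + N − H − X) / 2 = (2·7 + 2 + 2 − 7 − 1) / 2 = 5.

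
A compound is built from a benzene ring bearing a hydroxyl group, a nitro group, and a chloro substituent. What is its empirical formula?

C6H4ClNO3

Atom tally by fragment:
  benzene ring core → C:6 H:6
  (− 3 ring H displaced by substituents)
  + OH → O:1 H:1
  + NO2 → N:1 O:2
  + Cl → Cl:1
Element totals:
  C: 6
  H: 4
  Cl: 1
  N: 1
  O: 3
Molecular formula: C6H4ClNO3.
gcd of subscripts (6, 1, 4, 1, 3) = 1, so the empirical formula equals the molecular formula.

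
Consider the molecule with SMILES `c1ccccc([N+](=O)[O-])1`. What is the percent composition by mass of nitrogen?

Atom tally by fragment:
  benzene ring core → C:6 H:6
  (− 1 ring H displaced by substituents)
  + NO2 → N:1 O:2
Element totals:
  C: 6
  H: 5
  N: 1
  O: 2
Molecular formula: C6H5NO2.
Molar mass = 123.111 g/mol.
Mass from N: 1 × 14.007 = 14.007 g/mol.
%N = 14.007 / 123.111 × 100 = 11.38%.

11.38%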